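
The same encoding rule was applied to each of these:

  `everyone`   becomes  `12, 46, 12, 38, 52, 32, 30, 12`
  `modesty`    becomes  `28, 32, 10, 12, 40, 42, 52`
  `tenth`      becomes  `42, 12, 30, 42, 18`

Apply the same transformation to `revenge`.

38, 12, 46, 12, 30, 16, 12

e(#5)→12 and v(#22)→46: differences scale by 2, so n = 2·pos + 2. Each letter becomes 2×(its alphabet position, a=1..z=26) + 2.
For revenge: r=18→38, e=5→12, v=22→46, e=5→12, n=14→30, g=7→16, e=5→12.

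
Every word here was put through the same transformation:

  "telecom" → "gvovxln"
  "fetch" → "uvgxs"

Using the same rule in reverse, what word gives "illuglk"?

rooftop

Each pair mirrors across the alphabet (t↔g, e↔v, l↔o): positions sum to 25. This is the alphabet-reversal cipher (Atbash): a becomes z, b becomes y, etc.
Decoding illuglk: i↔r, l↔o, l↔o, u↔f, g↔t, l↔o, k↔p.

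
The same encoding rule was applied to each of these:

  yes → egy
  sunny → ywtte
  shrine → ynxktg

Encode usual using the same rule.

The shift depends on letter class: consonant y→e is +6, but vowel e→g is +2. The rule splits by letter class: vowels +2, consonants +6.
On usual: u(vowel)+2=w, s(cons)+6=y, u(vowel)+2=w, a(vowel)+2=c, l(cons)+6=r.

wywcr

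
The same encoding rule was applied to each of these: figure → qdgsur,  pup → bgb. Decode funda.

Read the word backwards and shift each letter +12.
Reversing it on funda: shift back: f−12=t, u−12=i, n−12=b, d−12=r, a−12=o → tibro; then reverse → orbit.

orbit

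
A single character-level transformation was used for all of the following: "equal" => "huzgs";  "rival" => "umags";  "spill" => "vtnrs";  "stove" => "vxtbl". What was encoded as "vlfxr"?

shark

In equal: e→h is +3, q→u is +4, u→z is +5, a→g is +6 — the shift increases by 1 each position. Each letter shifts forward by (position + 3), i.e. 3, 4, 5, … — the shift grows by one for each successive letter.
Decoding vlfxr: v−3=s, l−4=h, f−5=a, x−6=r, r−7=k.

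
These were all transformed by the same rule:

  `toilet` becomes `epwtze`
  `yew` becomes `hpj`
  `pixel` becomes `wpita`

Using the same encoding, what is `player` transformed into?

The output letters match the input read backwards, each shifted +11: toilet reversed is teliot. Read the word backwards and shift each letter +11.
On player: reverse → reyalp; then shift: r+11=c, e+11=p, y+11=j, a+11=l, l+11=w, p+11=a.

cpjlwa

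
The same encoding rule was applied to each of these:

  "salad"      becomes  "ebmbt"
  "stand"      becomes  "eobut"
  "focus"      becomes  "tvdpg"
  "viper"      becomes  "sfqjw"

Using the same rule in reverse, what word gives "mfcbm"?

The output letters match the input read backwards, each shifted +1: salad reversed is dalas. The word is reversed, then every letter is shifted forward by 1.
Undoing it on mfcbm: shift back: m−1=l, f−1=e, c−1=b, b−1=a, m−1=l → lebal; then reverse → label.

label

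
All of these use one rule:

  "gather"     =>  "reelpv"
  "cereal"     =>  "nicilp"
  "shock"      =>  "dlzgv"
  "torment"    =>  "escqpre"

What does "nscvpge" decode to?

Shifts by position in gather: pos 0: g→r (+11), pos 1: a→e (+4), pos 2: t→e (+11), pos 3: h→l (+4) — repeating every 2. A repeating key of period 2 is used — shifts +11, +4 over and over.
Decoding nscvpge: n−11=c, s−4=o, c−11=r, v−4=r, p−11=e, g−4=c, e−11=t.

correct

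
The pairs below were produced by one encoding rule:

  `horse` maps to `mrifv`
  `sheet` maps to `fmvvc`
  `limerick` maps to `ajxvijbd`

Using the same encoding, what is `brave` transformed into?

h(7)→m(12) and o(14)→r(17) fit y≡23x+7 (mod 26); the inverse of 23 mod 26 is 17. Treating letters as 0–25, the rule is x ↦ 23x + 7 (mod 26).
On brave: b(1)→23·1+7≡4=e; r(17)→23·17+7≡8=i; a(0)→23·0+7≡7=h; v(21)→23·21+7≡22=w; e(4)→23·4+7≡21=v (all mod 26).

eihwv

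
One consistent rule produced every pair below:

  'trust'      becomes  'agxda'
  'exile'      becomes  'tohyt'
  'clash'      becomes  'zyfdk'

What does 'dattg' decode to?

t(19)→a(0) and r(17)→g(6) fit y≡23x+5 (mod 26); the inverse of 23 mod 26 is 17. Treating letters as 0–25, the rule is x ↦ 23x + 5 (mod 26).
Decoding dattg: d(3)→17·(3−5)≡18=s; a(0)→17·(0−5)≡19=t; t(19)→17·(19−5)≡4=e; t(19)→17·(19−5)≡4=e; g(6)→17·(6−5)≡17=r (all mod 26).

steer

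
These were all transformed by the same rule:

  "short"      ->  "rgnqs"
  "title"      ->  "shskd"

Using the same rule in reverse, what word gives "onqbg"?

Compare letters: s→r is +25, h→g is +25, o→n is +25 — a constant shift. Each letter is shifted forward by 25 in the alphabet (a Caesar shift of +25).
Decoding onqbg: o−25=p, n−25=o, q−25=r, b−25=c, g−25=h.

porch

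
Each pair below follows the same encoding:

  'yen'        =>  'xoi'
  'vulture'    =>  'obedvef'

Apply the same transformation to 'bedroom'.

wyybnol

The output letters match the input read backwards, each shifted +10: yen reversed is ney. Two steps: reverse the string, then apply a Caesar shift of +10.
Applying it to bedroom: reverse → moordeb; then shift: m+10=w, o+10=y, o+10=y, r+10=b, d+10=n, e+10=o, b+10=l.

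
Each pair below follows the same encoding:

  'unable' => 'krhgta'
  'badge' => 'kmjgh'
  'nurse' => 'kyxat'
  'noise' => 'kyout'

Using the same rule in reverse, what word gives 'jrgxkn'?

The output letters match the input read backwards, each shifted +6: unable reversed is elbanu. The word is reversed, then every letter is shifted forward by 6.
Undoing it on jrgxkn: shift back: j−6=d, r−6=l, g−6=a, x−6=r, k−6=e, n−6=h → dlareh; then reverse → herald.

herald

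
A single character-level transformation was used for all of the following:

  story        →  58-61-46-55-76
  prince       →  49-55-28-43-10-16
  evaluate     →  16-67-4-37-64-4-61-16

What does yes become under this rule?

76-16-58

s(#19)→58 and t(#20)→61: differences scale by 3, so n = 3·pos + 1. Each letter becomes 3×(its alphabet position, a=1..z=26) + 1.
Applying it to yes: y=25→76, e=5→16, s=19→58.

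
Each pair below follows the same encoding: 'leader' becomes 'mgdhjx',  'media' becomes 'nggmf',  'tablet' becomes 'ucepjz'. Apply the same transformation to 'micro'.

nkfvt

Letter i (0-indexed) is shifted by i+1, so successive shifts are 1, 2, 3, ….
For micro: m+1=n, i+2=k, c+3=f, r+4=v, o+5=t.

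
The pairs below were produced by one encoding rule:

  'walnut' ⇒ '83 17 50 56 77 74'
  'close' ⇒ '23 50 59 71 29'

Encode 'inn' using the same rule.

41 56 56

w(#23)→83 and a(#1)→17: differences scale by 3, so n = 3·pos + 14. Each letter becomes 3×(its alphabet position, a=1..z=26) + 14.
Applying it to inn: i=9→41, n=14→56, n=14→56.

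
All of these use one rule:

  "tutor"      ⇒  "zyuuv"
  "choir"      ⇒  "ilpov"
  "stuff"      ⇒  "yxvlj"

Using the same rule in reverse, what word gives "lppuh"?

flood

Shifts by position in tutor: pos 0: t→z (+6), pos 1: u→y (+4), pos 2: t→u (+1), pos 3: o→u (+6), pos 4: r→v (+4) — repeating every 3. The shifts repeat in a cycle of length 3: positions 0,1,… shift by +6, +4, +1, then the pattern repeats.
Undoing it on lppuh: l−6=f, p−4=l, p−1=o, u−6=o, h−4=d.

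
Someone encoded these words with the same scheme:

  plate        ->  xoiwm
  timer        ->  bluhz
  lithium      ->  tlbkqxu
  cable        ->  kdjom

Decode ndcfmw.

faucet

It's a Vigenère-style cipher with numeric key [8,3]: position i shifts by key[i mod 2].
Reversing it on ndcfmw: n−8=f, d−3=a, c−8=u, f−3=c, m−8=e, w−3=t.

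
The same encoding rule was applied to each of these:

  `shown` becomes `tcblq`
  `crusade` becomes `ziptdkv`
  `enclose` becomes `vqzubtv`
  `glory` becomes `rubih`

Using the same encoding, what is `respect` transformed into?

s(18)→t(19) and h(7)→c(2) fit y≡11x+3 (mod 26); the inverse of 11 mod 26 is 19. Each letter's alphabet position (a=0..z=25) is mapped through 11·x+3 mod 26 — an affine cipher.
Applying it to respect: r(17)→11·17+3≡8=i; e(4)→11·4+3≡21=v; s(18)→11·18+3≡19=t; p(15)→11·15+3≡12=m; e(4)→11·4+3≡21=v; c(2)→11·2+3≡25=z; t(19)→11·19+3≡4=e (all mod 26).

ivtmvze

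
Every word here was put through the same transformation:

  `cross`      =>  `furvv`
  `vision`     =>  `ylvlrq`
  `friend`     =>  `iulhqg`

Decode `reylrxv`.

Compare letters: c→f is +3, r→u is +3, o→r is +3 — a constant shift. This is a Caesar cipher with shift 3.
Undoing it on reylrxv: r−3=o, e−3=b, y−3=v, l−3=i, r−3=o, x−3=u, v−3=s.

obvious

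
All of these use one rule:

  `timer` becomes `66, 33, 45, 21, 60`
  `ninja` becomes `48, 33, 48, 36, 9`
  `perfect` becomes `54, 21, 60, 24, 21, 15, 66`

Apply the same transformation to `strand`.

63, 66, 60, 9, 48, 18

Each letter becomes 3×(its alphabet position, a=1..z=26) + 6.
For strand: s=19→63, t=20→66, r=18→60, a=1→9, n=14→48, d=4→18.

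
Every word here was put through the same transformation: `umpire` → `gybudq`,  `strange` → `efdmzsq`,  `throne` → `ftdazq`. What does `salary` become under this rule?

emxmdk

Compare letters: u→g is +12, m→y is +12, p→b is +12 — a constant shift. It's a constant shift of +12 (ROT12).
For salary: s+12=e, a+12=m, l+12=x, a+12=m, r+12=d, y+12=k.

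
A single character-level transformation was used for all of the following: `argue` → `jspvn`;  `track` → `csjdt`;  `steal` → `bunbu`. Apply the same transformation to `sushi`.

bvbir

Shifts by position in argue: pos 0: a→j (+9), pos 1: r→s (+1), pos 2: g→p (+9), pos 3: u→v (+1) — repeating every 2. A repeating key of period 2 is used — shifts +9, +1 over and over.
For sushi: s+9=b, u+1=v, s+9=b, h+1=i, i+9=r.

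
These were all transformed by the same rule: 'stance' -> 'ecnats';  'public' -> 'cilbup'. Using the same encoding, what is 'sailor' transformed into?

rolias

The output letters match the input read backwards: stance reversed is ecnats. It's just the letters in reverse order.
For sailor: reverse → rolias.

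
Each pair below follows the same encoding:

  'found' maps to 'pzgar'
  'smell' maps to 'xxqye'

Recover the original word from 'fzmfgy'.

The word is reversed, then every letter is shifted forward by 12.
Decoding fzmfgy: shift back: f−12=t, z−12=n, m−12=a, f−12=t, g−12=u, y−12=m → tnatum; then reverse → mutant.

mutant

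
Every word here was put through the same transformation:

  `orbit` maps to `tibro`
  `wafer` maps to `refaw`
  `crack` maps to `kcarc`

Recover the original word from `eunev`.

venue

The output letters match the input read backwards: orbit reversed is tibro. The word is simply reversed.
Undoing it on eunev: then reverse → venue.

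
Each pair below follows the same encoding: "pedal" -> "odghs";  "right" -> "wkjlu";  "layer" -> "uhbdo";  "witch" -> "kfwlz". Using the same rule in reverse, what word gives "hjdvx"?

usage

The output letters match the input read backwards, each shifted +3: pedal reversed is ladep. Read the word backwards and shift each letter +3.
Reversing it on hjdvx: shift back: h−3=e, j−3=g, d−3=a, v−3=s, x−3=u → egasu; then reverse → usage.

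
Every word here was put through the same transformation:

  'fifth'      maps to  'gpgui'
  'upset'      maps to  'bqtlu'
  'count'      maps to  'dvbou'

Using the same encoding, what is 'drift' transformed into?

The shift depends on letter class: consonant f→g is +1, but vowel i→p is +7. Two shifts are in play — +7 for a/e/i/o/u, +1 for every other letter.
On drift: d(cons)+1=e, r(cons)+1=s, i(vowel)+7=p, f(cons)+1=g, t(cons)+1=u.

espgu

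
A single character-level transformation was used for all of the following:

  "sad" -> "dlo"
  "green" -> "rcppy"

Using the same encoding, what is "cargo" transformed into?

Compare letters: s→d is +11, a→l is +11, d→o is +11 — a constant shift. Every letter moves 11 places later in the alphabet, wrapping around z→a.
Applying it to cargo: c+11=n, a+11=l, r+11=c, g+11=r, o+11=z.

nlcrz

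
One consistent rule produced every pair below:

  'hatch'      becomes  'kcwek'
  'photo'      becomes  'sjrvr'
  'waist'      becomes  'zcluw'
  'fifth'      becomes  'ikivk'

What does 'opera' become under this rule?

rrhtd

Shifts by position in hatch: pos 0: h→k (+3), pos 1: a→c (+2), pos 2: t→w (+3), pos 3: c→e (+2) — repeating every 2. A repeating key of period 2 is used — shifts +3, +2 over and over.
On opera: o+3=r, p+2=r, e+3=h, r+2=t, a+3=d.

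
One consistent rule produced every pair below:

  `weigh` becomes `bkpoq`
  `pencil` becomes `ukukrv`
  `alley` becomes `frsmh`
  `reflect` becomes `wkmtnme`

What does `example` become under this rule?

jdhuyvp

In weigh: w→b is +5, e→k is +6, i→p is +7, g→o is +8 — the shift increases by 1 each position. Letter i (0-indexed) is shifted by i+5, so successive shifts are 5, 6, 7, ….
For example: e+5=j, x+6=d, a+7=h, m+8=u, p+9=y, l+10=v, e+11=p.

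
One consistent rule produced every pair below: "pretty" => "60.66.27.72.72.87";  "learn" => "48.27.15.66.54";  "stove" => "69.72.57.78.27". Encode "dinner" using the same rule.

24.39.54.54.27.66

With a=1..z=26, the number is 3·pos + 12.
For dinner: d=4→24, i=9→39, n=14→54, n=14→54, e=5→27, r=18→66.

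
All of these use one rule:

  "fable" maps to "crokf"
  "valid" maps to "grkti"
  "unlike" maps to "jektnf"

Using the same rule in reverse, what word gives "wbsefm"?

This is an affine cipher: with a=0,…,z=25, each position x becomes (23x+17) mod 26.
Reversing it on wbsefm: w(22)→17·(22−17)≡7=h; b(1)→17·(1−17)≡14=o; s(18)→17·(18−17)≡17=r; e(4)→17·(4−17)≡13=n; f(5)→17·(5−17)≡4=e; m(12)→17·(12−17)≡19=t (all mod 26).

hornet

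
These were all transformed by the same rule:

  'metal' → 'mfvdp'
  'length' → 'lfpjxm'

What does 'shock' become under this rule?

In metal: m→m is +0, e→f is +1, t→v is +2, a→d is +3 — the shift increases by 1 each position. Each letter shifts forward by its position index (0, 1, 2, …) — the shift grows by one for each successive letter.
On shock: s+0=s, h+1=i, o+2=q, c+3=f, k+4=o.

siqfo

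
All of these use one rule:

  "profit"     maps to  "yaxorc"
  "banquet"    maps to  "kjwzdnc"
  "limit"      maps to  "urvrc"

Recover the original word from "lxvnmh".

This is a Caesar cipher with shift 9.
Undoing it on lxvnmh: l−9=c, x−9=o, v−9=m, n−9=e, m−9=d, h−9=y.

comedy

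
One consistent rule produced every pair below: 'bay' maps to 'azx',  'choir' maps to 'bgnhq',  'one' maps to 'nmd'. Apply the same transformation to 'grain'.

fqzhm

It's a constant shift of +25 (ROT25).
On grain: g+25=f, r+25=q, a+25=z, i+25=h, n+25=m.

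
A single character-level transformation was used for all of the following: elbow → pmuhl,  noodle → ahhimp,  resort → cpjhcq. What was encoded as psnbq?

This is an affine cipher: with a=0,…,z=25, each position x becomes (7x+13) mod 26.
Reversing it on psnbq: p(15)→15·(15−13)≡4=e; s(18)→15·(18−13)≡23=x; n(13)→15·(13−13)≡0=a; b(1)→15·(1−13)≡2=c; q(16)→15·(16−13)≡19=t (all mod 26).

exact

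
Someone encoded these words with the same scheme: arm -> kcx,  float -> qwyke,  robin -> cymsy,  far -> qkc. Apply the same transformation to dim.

The shift depends on letter class: consonant r→c is +11, but vowel a→k is +10. Vowels shift forward by 10 and consonants shift forward by 11.
On dim: d(cons)+11=o, i(vowel)+10=s, m(cons)+11=x.

osx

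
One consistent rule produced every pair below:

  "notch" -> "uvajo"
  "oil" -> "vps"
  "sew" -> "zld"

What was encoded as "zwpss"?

spill

Compare letters: n→u is +7, o→v is +7, t→a is +7 — a constant shift. This is a Caesar cipher with shift 7.
Decoding zwpss: z−7=s, w−7=p, p−7=i, s−7=l, s−7=l.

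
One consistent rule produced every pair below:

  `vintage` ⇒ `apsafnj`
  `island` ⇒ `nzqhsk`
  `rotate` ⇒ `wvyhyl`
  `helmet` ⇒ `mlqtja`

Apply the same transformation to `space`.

xwfjj

A repeating key of period 2 is used — shifts +5, +7 over and over.
For space: s+5=x, p+7=w, a+5=f, c+7=j, e+5=j.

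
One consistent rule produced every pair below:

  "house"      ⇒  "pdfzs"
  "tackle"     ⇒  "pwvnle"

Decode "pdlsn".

The output letters match the input read backwards, each shifted +11: house reversed is esuoh. Read the word backwards and shift each letter +11.
Undoing it on pdlsn: shift back: p−11=e, d−11=s, l−11=a, s−11=h, n−11=c → esahc; then reverse → chase.

chase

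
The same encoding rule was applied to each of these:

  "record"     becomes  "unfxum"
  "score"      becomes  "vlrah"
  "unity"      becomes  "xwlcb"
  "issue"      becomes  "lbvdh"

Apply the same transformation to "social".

vxfrdu

It's a Vigenère-style cipher with numeric key [3,9]: position i shifts by key[i mod 2].
Applying it to social: s+3=v, o+9=x, c+3=f, i+9=r, a+3=d, l+9=u.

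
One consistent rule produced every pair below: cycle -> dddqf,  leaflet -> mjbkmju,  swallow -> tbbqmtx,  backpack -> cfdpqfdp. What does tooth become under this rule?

Shifts by position in cycle: pos 0: c→d (+1), pos 1: y→d (+5), pos 2: c→d (+1), pos 3: l→q (+5) — repeating every 2. It's a Vigenère-style cipher with numeric key [1,5]: position i shifts by key[i mod 2].
Applying it to tooth: t+1=u, o+5=t, o+1=p, t+5=y, h+1=i.

utpyi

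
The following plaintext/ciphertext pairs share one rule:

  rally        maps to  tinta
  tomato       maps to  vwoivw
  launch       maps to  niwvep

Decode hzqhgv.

Shifts by position in rally: pos 0: r→t (+2), pos 1: a→i (+8), pos 2: l→n (+2), pos 3: l→t (+8) — repeating every 2. The shifts repeat in a cycle of length 2: positions 0,1,… shift by +2, +8, then the pattern repeats.
Reversing it on hzqhgv: h−2=f, z−8=r, q−2=o, h−8=z, g−2=e, v−8=n.

frozen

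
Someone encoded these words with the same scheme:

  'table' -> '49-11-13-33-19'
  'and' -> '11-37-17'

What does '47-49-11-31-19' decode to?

stake

t(#20)→49 and a(#1)→11: differences scale by 2, so n = 2·pos + 9. The formula is n = 2×(alphabet index, a=1) + 9.
Decoding 47-49-11-31-19: 47→(47−9)÷2=19=s, 49→(49−9)÷2=20=t, 11→(11−9)÷2=1=a, 31→(31−9)÷2=11=k, 19→(19−9)÷2=5=e.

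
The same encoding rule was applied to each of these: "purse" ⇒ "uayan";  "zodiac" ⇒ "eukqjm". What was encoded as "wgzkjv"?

In purse: p→u is +5, u→a is +6, r→y is +7, s→a is +8 — the shift increases by 1 each position. Letter i (0-indexed) is shifted by i+5, so successive shifts are 5, 6, 7, ….
Decoding wgzkjv: w−5=r, g−6=a, z−7=s, k−8=c, j−9=a, v−10=l.

rascal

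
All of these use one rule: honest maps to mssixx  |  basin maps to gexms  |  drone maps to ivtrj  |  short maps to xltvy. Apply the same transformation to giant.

lmfry

Shifts by position in honest: pos 0: h→m (+5), pos 1: o→s (+4), pos 2: n→s (+5), pos 3: e→i (+4) — repeating every 2. The shifts repeat in a cycle of length 2: positions 0,1,… shift by +5, +4, then the pattern repeats.
Applying it to giant: g+5=l, i+4=m, a+5=f, n+4=r, t+5=y.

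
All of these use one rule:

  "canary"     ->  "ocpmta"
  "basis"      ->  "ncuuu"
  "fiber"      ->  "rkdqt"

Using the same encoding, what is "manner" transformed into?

ycpzgt

Shifts by position in canary: pos 0: c→o (+12), pos 1: a→c (+2), pos 2: n→p (+2), pos 3: a→m (+12), pos 4: r→t (+2), pos 5: y→a (+2) — repeating every 3. It's a Vigenère-style cipher with numeric key [12,2,2]: position i shifts by key[i mod 3].
On manner: m+12=y, a+2=c, n+2=p, n+12=z, e+2=g, r+2=t.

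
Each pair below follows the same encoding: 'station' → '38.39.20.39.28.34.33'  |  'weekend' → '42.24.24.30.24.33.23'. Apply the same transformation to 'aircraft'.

20.28.37.22.37.20.25.39

s is letter #19 and maps to 38: an offset of 19. The number is (letter's place in the alphabet, a=1) + 19.
Applying it to aircraft: a=1→20, i=9→28, r=18→37, c=3→22, r=18→37, a=1→20, f=6→25, t=20→39.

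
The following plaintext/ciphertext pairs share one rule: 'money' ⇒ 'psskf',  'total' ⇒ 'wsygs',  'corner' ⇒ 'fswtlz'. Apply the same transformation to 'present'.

In money: m→p is +3, o→s is +4, n→s is +5, e→k is +6 — the shift increases by 1 each position. The shift increases by 1 at each position, starting from +3: 3, 4, 5, ….
Applying it to present: p+3=s, r+4=v, e+5=j, s+6=y, e+7=l, n+8=v, t+9=c.

svjylvc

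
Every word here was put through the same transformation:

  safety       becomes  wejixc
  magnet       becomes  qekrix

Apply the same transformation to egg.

ikk

Compare letters: s→w is +4, a→e is +4, f→j is +4 — a constant shift. This is a Caesar cipher with shift 4.
On egg: e+4=i, g+4=k, g+4=k.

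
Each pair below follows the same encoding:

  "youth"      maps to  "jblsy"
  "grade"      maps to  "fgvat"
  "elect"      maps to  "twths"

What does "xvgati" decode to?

y(24)→j(9) and o(14)→b(1) fit y≡19x+21 (mod 26); the inverse of 19 mod 26 is 11. Each letter's alphabet position (a=0..z=25) is mapped through 19·x+21 mod 26 — an affine cipher.
Undoing it on xvgati: x(23)→11·(23−21)≡22=w; v(21)→11·(21−21)≡0=a; g(6)→11·(6−21)≡17=r; a(0)→11·(0−21)≡3=d; t(19)→11·(19−21)≡4=e; i(8)→11·(8−21)≡13=n (all mod 26).

warden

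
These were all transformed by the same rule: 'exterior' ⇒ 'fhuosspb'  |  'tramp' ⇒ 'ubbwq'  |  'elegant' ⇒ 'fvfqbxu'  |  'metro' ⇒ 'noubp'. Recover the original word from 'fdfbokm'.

eternal

A repeating key of period 2 is used — shifts +1, +10 over and over.
Undoing it on fdfbokm: f−1=e, d−10=t, f−1=e, b−10=r, o−1=n, k−10=a, m−1=l.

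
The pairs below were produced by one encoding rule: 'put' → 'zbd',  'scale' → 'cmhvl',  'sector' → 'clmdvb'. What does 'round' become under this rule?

The shift depends on letter class: consonant p→z is +10, but vowel u→b is +7. Vowels shift forward by 7 and consonants shift forward by 10.
Applying it to round: r(cons)+10=b, o(vowel)+7=v, u(vowel)+7=b, n(cons)+10=x, d(cons)+10=n.

bvbxn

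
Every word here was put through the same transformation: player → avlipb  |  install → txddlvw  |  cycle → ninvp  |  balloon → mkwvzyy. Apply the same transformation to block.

Shifts by position in player: pos 0: p→a (+11), pos 1: l→v (+10), pos 2: a→l (+11), pos 3: y→i (+10) — repeating every 2. The shifts repeat in a cycle of length 2: positions 0,1,… shift by +11, +10, then the pattern repeats.
For block: b+11=m, l+10=v, o+11=z, c+10=m, k+11=v.

mvzmv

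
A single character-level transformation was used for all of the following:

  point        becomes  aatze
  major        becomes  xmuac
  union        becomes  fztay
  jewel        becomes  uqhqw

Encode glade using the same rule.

rxlpp

It's a Vigenère-style cipher with numeric key [11,12]: position i shifts by key[i mod 2].
On glade: g+11=r, l+12=x, a+11=l, d+12=p, e+11=p.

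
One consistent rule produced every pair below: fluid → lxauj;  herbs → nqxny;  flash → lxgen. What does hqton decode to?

Shifts by position in fluid: pos 0: f→l (+6), pos 1: l→x (+12), pos 2: u→a (+6), pos 3: i→u (+12) — repeating every 2. It's a Vigenère-style cipher with numeric key [6,12]: position i shifts by key[i mod 2].
Decoding hqton: h−6=b, q−12=e, t−6=n, o−12=c, n−6=h.

bench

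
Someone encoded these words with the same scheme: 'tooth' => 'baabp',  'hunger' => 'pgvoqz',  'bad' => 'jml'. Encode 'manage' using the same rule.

The shift depends on letter class: consonant t→b is +8, but vowel o→a is +12. Vowels shift forward by 12 and consonants shift forward by 8.
For manage: m(cons)+8=u, a(vowel)+12=m, n(cons)+8=v, a(vowel)+12=m, g(cons)+8=o, e(vowel)+12=q.

umvmoq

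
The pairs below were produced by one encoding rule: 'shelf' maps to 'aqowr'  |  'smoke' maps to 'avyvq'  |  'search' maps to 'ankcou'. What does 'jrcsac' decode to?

In shelf: s→a is +8, h→q is +9, e→o is +10, l→w is +11 — the shift increases by 1 each position. Each letter shifts forward by (position + 8), i.e. 8, 9, 10, … — the shift grows by one for each successive letter.
Reversing it on jrcsac: j−8=b, r−9=i, c−10=s, s−11=h, a−12=o, c−13=p.

bishop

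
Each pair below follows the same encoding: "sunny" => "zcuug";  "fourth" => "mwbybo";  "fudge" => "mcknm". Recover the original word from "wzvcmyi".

proverb

Shifts by position in sunny: pos 0: s→z (+7), pos 1: u→c (+8), pos 2: n→u (+7), pos 3: n→u (+7), pos 4: y→g (+8) — repeating every 3. A repeating key of period 3 is used — shifts +7, +8, +7 over and over.
Reversing it on wzvcmyi: w−7=p, z−8=r, v−7=o, c−7=v, m−8=e, y−7=r, i−7=b.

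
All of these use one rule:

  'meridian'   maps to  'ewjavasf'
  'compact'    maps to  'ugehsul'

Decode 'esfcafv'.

Compare letters: m→e is +18, e→w is +18, r→j is +18 — a constant shift. Every letter moves 18 places later in the alphabet, wrapping around z→a.
Decoding esfcafv: e−18=m, s−18=a, f−18=n, c−18=k, a−18=i, f−18=n, v−18=d.

mankind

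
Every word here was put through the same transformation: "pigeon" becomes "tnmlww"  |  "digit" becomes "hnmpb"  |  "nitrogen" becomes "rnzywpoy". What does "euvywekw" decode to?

In pigeon: p→t is +4, i→n is +5, g→m is +6, e→l is +7 — the shift increases by 1 each position. The shift increases by 1 at each position, starting from +4: 4, 5, 6, ….
Reversing it on euvywekw: e−4=a, u−5=p, v−6=p, y−7=r, w−8=o, e−9=v, k−10=a, w−11=l.

approval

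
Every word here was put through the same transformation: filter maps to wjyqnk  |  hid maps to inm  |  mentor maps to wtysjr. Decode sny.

The output letters match the input read backwards, each shifted +5: filter reversed is retlif. The word is reversed, then every letter is shifted forward by 5.
Undoing it on sny: shift back: s−5=n, n−5=i, y−5=t → nit; then reverse → tin.

tin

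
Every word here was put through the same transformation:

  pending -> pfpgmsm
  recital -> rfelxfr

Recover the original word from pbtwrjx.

In pending: p→p is +0, e→f is +1, n→p is +2, d→g is +3 — the shift increases by 1 each position. Letter i (0-indexed) is shifted by i+0, so successive shifts are 0, 1, 2, ….
Undoing it on pbtwrjx: p−0=p, b−1=a, t−2=r, w−3=t, r−4=n, j−5=e, x−6=r.

partner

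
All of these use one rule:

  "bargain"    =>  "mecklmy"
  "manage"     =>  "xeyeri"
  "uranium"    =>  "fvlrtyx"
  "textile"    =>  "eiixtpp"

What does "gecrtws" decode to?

varnish

Shifts by position in bargain: pos 0: b→m (+11), pos 1: a→e (+4), pos 2: r→c (+11), pos 3: g→k (+4) — repeating every 2. It's a Vigenère-style cipher with numeric key [11,4]: position i shifts by key[i mod 2].
Undoing it on gecrtws: g−11=v, e−4=a, c−11=r, r−4=n, t−11=i, w−4=s, s−11=h.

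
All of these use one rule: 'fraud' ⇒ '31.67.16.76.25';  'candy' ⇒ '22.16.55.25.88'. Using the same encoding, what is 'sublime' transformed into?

70.76.19.49.40.52.28

f(#6)→31 and r(#18)→67: differences scale by 3, so n = 3·pos + 13. The formula is n = 3×(alphabet index, a=1) + 13.
On sublime: s=19→70, u=21→76, b=2→19, l=12→49, i=9→40, m=13→52, e=5→28.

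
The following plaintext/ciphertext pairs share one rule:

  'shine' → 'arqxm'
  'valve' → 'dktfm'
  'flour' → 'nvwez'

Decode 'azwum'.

The shifts repeat in a cycle of length 2: positions 0,1,… shift by +8, +10, then the pattern repeats.
Reversing it on azwum: a−8=s, z−10=p, w−8=o, u−10=k, m−8=e.

spoke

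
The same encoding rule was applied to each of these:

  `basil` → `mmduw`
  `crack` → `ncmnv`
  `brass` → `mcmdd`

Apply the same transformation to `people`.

aqaawq

The shift depends on letter class: consonant b→m is +11, but vowel a→m is +12. Two shifts are in play — +12 for a/e/i/o/u, +11 for every other letter.
Applying it to people: p(cons)+11=a, e(vowel)+12=q, o(vowel)+12=a, p(cons)+11=a, l(cons)+11=w, e(vowel)+12=q.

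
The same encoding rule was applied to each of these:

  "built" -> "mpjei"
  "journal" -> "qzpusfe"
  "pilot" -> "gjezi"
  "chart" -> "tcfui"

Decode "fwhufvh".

average

b(1)→m(12) and u(20)→p(15) fit y≡7x+5 (mod 26); the inverse of 7 mod 26 is 15. Treating letters as 0–25, the rule is x ↦ 7x + 5 (mod 26).
Decoding fwhufvh: f(5)→15·(5−5)≡0=a; w(22)→15·(22−5)≡21=v; h(7)→15·(7−5)≡4=e; u(20)→15·(20−5)≡17=r; f(5)→15·(5−5)≡0=a; v(21)→15·(21−5)≡6=g; h(7)→15·(7−5)≡4=e (all mod 26).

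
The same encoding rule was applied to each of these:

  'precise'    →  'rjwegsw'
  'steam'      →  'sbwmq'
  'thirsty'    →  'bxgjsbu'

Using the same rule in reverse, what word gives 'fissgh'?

Each letter's alphabet position (a=0..z=25) is mapped through 9·x+12 mod 26 — an affine cipher.
Undoing it on fissgh: f(5)→3·(5−12)≡5=f; i(8)→3·(8−12)≡14=o; s(18)→3·(18−12)≡18=s; s(18)→3·(18−12)≡18=s; g(6)→3·(6−12)≡8=i; h(7)→3·(7−12)≡11=l (all mod 26).

fossil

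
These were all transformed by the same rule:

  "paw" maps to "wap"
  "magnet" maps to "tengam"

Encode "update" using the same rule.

etadpu

The output letters match the input read backwards: paw reversed is wap. The word is simply reversed.
Applying it to update: reverse → etadpu.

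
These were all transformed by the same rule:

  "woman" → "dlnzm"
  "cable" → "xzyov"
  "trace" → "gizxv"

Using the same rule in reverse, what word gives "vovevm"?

Each pair mirrors across the alphabet (w↔d, o↔l, m↔n): positions sum to 25. This is the alphabet-reversal cipher (Atbash): a becomes z, b becomes y, etc.
Reversing it on vovevm: v↔e, o↔l, v↔e, e↔v, v↔e, m↔n.

eleven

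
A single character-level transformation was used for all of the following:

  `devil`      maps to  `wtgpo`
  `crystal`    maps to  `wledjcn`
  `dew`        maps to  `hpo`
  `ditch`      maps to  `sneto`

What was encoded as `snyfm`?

bunch

The output letters match the input read backwards, each shifted +11: devil reversed is lived. Read the word backwards and shift each letter +11.
Undoing it on snyfm: shift back: s−11=h, n−11=c, y−11=n, f−11=u, m−11=b → hcnub; then reverse → bunch.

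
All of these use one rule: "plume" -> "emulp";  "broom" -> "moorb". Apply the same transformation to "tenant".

tnanet

The word is simply reversed.
On tenant: reverse → tnanet.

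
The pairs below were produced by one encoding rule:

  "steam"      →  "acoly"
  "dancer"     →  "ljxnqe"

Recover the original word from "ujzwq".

maple

In steam: s→a is +8, t→c is +9, e→o is +10, a→l is +11 — the shift increases by 1 each position. The shift increases by 1 at each position, starting from +8: 8, 9, 10, ….
Undoing it on ujzwq: u−8=m, j−9=a, z−10=p, w−11=l, q−12=e.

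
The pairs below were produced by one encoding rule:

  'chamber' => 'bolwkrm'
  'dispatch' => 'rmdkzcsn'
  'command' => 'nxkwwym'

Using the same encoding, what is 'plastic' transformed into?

msdckvz

Two steps: reverse the string, then apply a Caesar shift of +10.
Applying it to plastic: reverse → citsalp; then shift: c+10=m, i+10=s, t+10=d, s+10=c, a+10=k, l+10=v, p+10=z.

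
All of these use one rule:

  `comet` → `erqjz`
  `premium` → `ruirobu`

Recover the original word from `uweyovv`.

station

In comet: c→e is +2, o→r is +3, m→q is +4, e→j is +5 — the shift increases by 1 each position. Letter i (0-indexed) is shifted by i+2, so successive shifts are 2, 3, 4, ….
Reversing it on uweyovv: u−2=s, w−3=t, e−4=a, y−5=t, o−6=i, v−7=o, v−8=n.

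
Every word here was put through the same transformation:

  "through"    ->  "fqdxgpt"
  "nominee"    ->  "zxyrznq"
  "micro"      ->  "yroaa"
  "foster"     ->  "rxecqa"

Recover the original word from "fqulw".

thick

A repeating key of period 2 is used — shifts +12, +9 over and over.
Decoding fqulw: f−12=t, q−9=h, u−12=i, l−9=c, w−12=k.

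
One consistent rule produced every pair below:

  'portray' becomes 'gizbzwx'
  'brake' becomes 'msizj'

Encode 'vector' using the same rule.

The output letters match the input read backwards, each shifted +8: portray reversed is yartrop. The word is reversed, then every letter is shifted forward by 8.
For vector: reverse → rotcev; then shift: r+8=z, o+8=w, t+8=b, c+8=k, e+8=m, v+8=d.

zwbkmd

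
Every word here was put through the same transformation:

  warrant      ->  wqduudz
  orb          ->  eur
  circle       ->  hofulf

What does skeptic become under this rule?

The output letters match the input read backwards, each shifted +3: warrant reversed is tnarraw. Read the word backwards and shift each letter +3.
For skeptic: reverse → citpeks; then shift: c+3=f, i+3=l, t+3=w, p+3=s, e+3=h, k+3=n, s+3=v.

flwshnv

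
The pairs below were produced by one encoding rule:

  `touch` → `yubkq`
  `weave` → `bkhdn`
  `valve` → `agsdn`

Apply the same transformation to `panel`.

The shift increases by 1 at each position, starting from +5: 5, 6, 7, ….
On panel: p+5=u, a+6=g, n+7=u, e+8=m, l+9=u.

ugumu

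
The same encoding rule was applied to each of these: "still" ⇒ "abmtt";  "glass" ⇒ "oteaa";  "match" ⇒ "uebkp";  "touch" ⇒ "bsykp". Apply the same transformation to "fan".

Vowels shift forward by 4 and consonants shift forward by 8.
Applying it to fan: f(cons)+8=n, a(vowel)+4=e, n(cons)+8=v.

nev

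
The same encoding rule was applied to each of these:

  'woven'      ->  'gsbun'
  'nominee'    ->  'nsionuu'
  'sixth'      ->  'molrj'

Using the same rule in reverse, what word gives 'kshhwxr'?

w(22)→g(6) and o(14)→s(18) fit y≡5x+0 (mod 26); the inverse of 5 mod 26 is 21. Treating letters as 0–25, the rule is x ↦ 5x + 0 (mod 26).
Decoding kshhwxr: k(10)→21·(10−0)≡2=c; s(18)→21·(18−0)≡14=o; h(7)→21·(7−0)≡17=r; h(7)→21·(7−0)≡17=r; w(22)→21·(22−0)≡20=u; x(23)→21·(23−0)≡15=p; r(17)→21·(17−0)≡19=t (all mod 26).

corrupt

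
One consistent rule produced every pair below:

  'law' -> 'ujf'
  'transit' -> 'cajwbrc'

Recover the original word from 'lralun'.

circle

Compare letters: l→u is +9, a→j is +9, w→f is +9 — a constant shift. Each letter is shifted forward by 9 in the alphabet (a Caesar shift of +9).
Undoing it on lralun: l−9=c, r−9=i, a−9=r, l−9=c, u−9=l, n−9=e.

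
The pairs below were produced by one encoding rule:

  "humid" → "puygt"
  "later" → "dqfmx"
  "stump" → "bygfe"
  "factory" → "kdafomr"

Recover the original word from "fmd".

The output letters match the input read backwards, each shifted +12: humid reversed is dimuh. Two steps: reverse the string, then apply a Caesar shift of +12.
Undoing it on fmd: shift back: f−12=t, m−12=a, d−12=r → tar; then reverse → rat.

rat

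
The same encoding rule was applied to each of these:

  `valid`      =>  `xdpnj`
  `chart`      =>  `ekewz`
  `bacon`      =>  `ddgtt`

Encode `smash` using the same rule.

In valid: v→x is +2, a→d is +3, l→p is +4, i→n is +5 — the shift increases by 1 each position. Each letter shifts forward by (position + 2), i.e. 2, 3, 4, … — the shift grows by one for each successive letter.
For smash: s+2=u, m+3=p, a+4=e, s+5=x, h+6=n.

upexn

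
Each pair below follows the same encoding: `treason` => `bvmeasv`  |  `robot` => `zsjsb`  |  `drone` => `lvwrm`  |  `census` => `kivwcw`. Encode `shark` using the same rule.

The shifts repeat in a cycle of length 2: positions 0,1,… shift by +8, +4, then the pattern repeats.
On shark: s+8=a, h+4=l, a+8=i, r+4=v, k+8=s.

alivs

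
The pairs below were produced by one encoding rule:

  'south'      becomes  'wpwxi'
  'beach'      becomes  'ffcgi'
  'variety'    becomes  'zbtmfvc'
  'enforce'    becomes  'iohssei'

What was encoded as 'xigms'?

their

Shifts by position in south: pos 0: s→w (+4), pos 1: o→p (+1), pos 2: u→w (+2), pos 3: t→x (+4), pos 4: h→i (+1) — repeating every 3. It's a Vigenère-style cipher with numeric key [4,1,2]: position i shifts by key[i mod 3].
Undoing it on xigms: x−4=t, i−1=h, g−2=e, m−4=i, s−1=r.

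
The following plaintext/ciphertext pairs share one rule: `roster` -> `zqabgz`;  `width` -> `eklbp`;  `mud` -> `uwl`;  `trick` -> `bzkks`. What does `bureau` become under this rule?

The shift depends on letter class: consonant r→z is +8, but vowel o→q is +2. The rule splits by letter class: vowels +2, consonants +8.
On bureau: b(cons)+8=j, u(vowel)+2=w, r(cons)+8=z, e(vowel)+2=g, a(vowel)+2=c, u(vowel)+2=w.

jwzgcw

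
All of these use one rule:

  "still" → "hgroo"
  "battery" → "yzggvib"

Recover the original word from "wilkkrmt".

Each pair mirrors across the alphabet (s↔h, t↔g, i↔r): positions sum to 25. Each letter is replaced by its mirror in the alphabet: a↔z, b↔y, c↔x, and so on (the Atbash cipher).
Decoding wilkkrmt: w↔d, i↔r, l↔o, k↔p, k↔p, r↔i, m↔n, t↔g.

dropping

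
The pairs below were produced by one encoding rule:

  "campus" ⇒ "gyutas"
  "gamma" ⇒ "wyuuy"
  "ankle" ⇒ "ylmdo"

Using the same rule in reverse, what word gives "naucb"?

humor

This is an affine cipher: with a=0,…,z=25, each position x becomes (17x+24) mod 26.
Reversing it on naucb: n(13)→23·(13−24)≡7=h; a(0)→23·(0−24)≡20=u; u(20)→23·(20−24)≡12=m; c(2)→23·(2−24)≡14=o; b(1)→23·(1−24)≡17=r (all mod 26).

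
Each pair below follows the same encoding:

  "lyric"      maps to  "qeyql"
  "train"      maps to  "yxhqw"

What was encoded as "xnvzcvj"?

The shift increases by 1 at each position, starting from +5: 5, 6, 7, ….
Decoding xnvzcvj: x−5=s, n−6=h, v−7=o, z−8=r, c−9=t, v−10=l, j−11=y.

shortly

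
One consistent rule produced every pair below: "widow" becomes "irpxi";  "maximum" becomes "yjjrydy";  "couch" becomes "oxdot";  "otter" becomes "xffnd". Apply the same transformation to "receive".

dnonrhn

Two shifts are in play — +9 for a/e/i/o/u, +12 for every other letter.
On receive: r(cons)+12=d, e(vowel)+9=n, c(cons)+12=o, e(vowel)+9=n, i(vowel)+9=r, v(cons)+12=h, e(vowel)+9=n.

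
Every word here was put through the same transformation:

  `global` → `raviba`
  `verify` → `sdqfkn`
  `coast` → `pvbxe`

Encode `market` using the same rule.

hbqtde

g(6)→r(17) and l(11)→a(0) fit y≡7x+1 (mod 26); the inverse of 7 mod 26 is 15. This is an affine cipher: with a=0,…,z=25, each position x becomes (7x+1) mod 26.
On market: m(12)→7·12+1≡7=h; a(0)→7·0+1≡1=b; r(17)→7·17+1≡16=q; k(10)→7·10+1≡19=t; e(4)→7·4+1≡3=d; t(19)→7·19+1≡4=e (all mod 26).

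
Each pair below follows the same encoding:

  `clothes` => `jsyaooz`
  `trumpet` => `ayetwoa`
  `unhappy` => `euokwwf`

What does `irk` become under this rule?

The rule splits by letter class: vowels +10, consonants +7.
For irk: i(vowel)+10=s, r(cons)+7=y, k(cons)+7=r.

syr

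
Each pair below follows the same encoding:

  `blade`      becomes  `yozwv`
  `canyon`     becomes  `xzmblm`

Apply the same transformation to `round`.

ilfmw

Each pair mirrors across the alphabet (b↔y, l↔o, a↔z): positions sum to 25. This is the alphabet-reversal cipher (Atbash): a becomes z, b becomes y, etc.
On round: r↔i, o↔l, u↔f, n↔m, d↔w.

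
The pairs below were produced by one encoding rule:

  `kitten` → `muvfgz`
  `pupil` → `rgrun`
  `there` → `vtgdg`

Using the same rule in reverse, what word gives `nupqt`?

liner

Shifts by position in kitten: pos 0: k→m (+2), pos 1: i→u (+12), pos 2: t→v (+2), pos 3: t→f (+12) — repeating every 2. A repeating key of period 2 is used — shifts +2, +12 over and over.
Decoding nupqt: n−2=l, u−12=i, p−2=n, q−12=e, t−2=r.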